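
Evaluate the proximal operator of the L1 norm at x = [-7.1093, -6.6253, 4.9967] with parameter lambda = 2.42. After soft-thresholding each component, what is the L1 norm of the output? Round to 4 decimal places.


Soft-thresholding with lambda = 2.42:
prox(-7.1093) = sign(-7.1093)*max(|-7.1093| - 2.42, 0) = -4.6893
prox(-6.6253) = sign(-6.6253)*max(|-6.6253| - 2.42, 0) = -4.2053
prox(4.9967) = sign(4.9967)*max(|4.9967| - 2.42, 0) = 2.5767
prox(x) = [-4.6893, -4.2053, 2.5767]
||prox(x)||_1 = 4.6893 + 4.2053 + 2.5767 = 11.4713


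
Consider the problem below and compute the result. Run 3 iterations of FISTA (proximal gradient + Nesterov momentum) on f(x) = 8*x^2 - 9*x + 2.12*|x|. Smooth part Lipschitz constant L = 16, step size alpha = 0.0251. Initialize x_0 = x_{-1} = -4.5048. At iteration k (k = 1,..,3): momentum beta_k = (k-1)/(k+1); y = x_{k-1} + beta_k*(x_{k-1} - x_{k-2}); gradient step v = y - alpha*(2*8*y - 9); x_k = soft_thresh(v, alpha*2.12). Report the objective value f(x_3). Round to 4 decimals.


FISTA on f(x) = 8*x^2 - 9*x + 2.12*|x|
L = 16, alpha = 0.0251
Iteration 1: beta = 0.0, y = -4.5048 + 0.0*(-4.5048 + 4.5048) = -4.5048
  grad(y) = -81.0768, v = y - alpha*grad = -2.4698
  prox(v) = soft_thresh(-2.4698, 0.0532) = -2.4166
Iteration 2: beta = 0.3333, y = -2.4166 + 0.3333*(-2.4166 + 4.5048) = -1.7205
  grad(y) = -36.5277, v = y - alpha*grad = -0.8036
  prox(v) = soft_thresh(-0.8036, 0.0532) = -0.7504
Iteration 3: beta = 0.5, y = -0.7504 + 0.5*(-0.7504 + 2.4166) = 0.0826
  grad(y) = -7.6777, v = y - alpha*grad = 0.2754
  prox(v) = soft_thresh(0.2754, 0.0532) = 0.2221
f(x_3) = 8*0.2221^2 - 9*0.2221 + 2.12*|0.2221| = -1.1336


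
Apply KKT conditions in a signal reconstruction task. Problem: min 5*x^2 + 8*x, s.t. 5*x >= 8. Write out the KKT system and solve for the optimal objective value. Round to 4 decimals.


Step 1: Try lambda = 0 (constraint inactive).
x_unc = -8/(2*5) = -0.8
Check: 5*-0.8 = -4.0 < 8 -- violated!
Step 2: Constraint must be active: 5*x = 8
x* = 8/5 = 1.6
lambda = (2*5*1.6 + 8)/5 = 4.8
Step 3: Compute optimal value.
f(x*) = 5*1.6^2 + 8*1.6 = 25.6


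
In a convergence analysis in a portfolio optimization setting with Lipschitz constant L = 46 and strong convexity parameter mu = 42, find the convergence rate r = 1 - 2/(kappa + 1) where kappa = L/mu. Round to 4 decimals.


Step 1: Compute the condition number.
kappa = L/mu = 46/42 = 1.0952
Step 2: Compute the convergence rate.
r = 1 - 2/(kappa + 1) = 1 - 2*mu/(L + mu) = (L - mu)/(L + mu) = 4/88 = 0.0455


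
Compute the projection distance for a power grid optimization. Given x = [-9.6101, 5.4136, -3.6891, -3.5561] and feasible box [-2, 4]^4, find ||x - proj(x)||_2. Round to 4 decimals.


Project each component onto [-2, 4].
clip(-9.6101) = -2.0, clip(5.4136) = 4.0, clip(-3.6891) = -2.0, clip(-3.5561) = -2.0
Projection = [-2.0, 4.0, -2.0, -2.0]
Squared diffs: [57.9136, 1.9983, 2.8531, 2.4214]
Distance = sqrt(65.1864) = 8.0738


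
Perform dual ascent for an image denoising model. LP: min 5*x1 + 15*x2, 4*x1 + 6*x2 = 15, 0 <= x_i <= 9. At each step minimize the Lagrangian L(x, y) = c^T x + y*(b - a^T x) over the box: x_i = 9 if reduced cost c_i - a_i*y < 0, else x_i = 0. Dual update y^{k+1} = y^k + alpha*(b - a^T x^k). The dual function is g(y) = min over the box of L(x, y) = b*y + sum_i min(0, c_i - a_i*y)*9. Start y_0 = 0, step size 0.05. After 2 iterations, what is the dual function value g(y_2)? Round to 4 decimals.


Dual ascent for LP: min 5*x1 + 15*x2, 4*x1 + 6*x2 = 15, 0 <= x_i <= 9
Step 1: y^k = 0.0, reduced costs: (5.0, 15.0)
  x^k = (0.0, 0.0), subgradient = b - a^T x = 15.0
  y^{k+1} = 0.0 + 0.05*15.0 = 0.75
Step 2: y^k = 0.75, reduced costs: (2.0, 10.5)
  x^k = (0.0, 0.0), subgradient = b - a^T x = 15.0
  y^{k+1} = 0.75 + 0.05*15.0 = 1.5
Dual objective at y_2 = 1.5: reduced costs (-1.0, 6.0), box minimizer x = (9.0, 0.0)
g(y_2) = b*y + (c1 - a1*y)*x1 + (c2 - a2*y)*x2 = 15*1.5 + (-1.0)*9.0 + 6.0*0.0 = 22.5 - 9.0 + 0.0 = 13.5


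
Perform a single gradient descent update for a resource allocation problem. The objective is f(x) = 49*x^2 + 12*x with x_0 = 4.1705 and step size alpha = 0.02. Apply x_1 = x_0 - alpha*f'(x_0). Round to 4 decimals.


We compute the gradient at x_0 and apply the update.
f'(x) = 98*x + 12
f'(4.1705) = 98*4.1705 + 12 = 420.709
x_1 = 4.1705 - 0.02*420.709 = -4.2437


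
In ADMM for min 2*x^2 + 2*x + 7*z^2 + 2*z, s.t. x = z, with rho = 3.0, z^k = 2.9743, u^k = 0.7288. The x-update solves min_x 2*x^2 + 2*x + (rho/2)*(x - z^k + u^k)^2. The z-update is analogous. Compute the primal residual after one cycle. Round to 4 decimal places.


ADMM iteration with rho = 3.0, z^k = 2.9743, u^k = 0.7288
Step 1: x-update.
Minimize 2*x^2 + 2*x + (3.0/2)*(x - 2.9743 + 0.7288)^2
FOC: (2*2 + 3.0)*x = -2 + 3.0*(2.9743 - 0.7288)
x^{k+1} = 0.6766
Step 2: z-update.
Minimize 7*z^2 + 2*z + (3.0/2)*(0.6766 - z + 0.7288)^2
FOC: (2*7 + 3.0)*z = -2 + 3.0*(0.6766 + 0.7288)
z^{k+1} = 0.1304
Step 3: u-update.
u^{k+1} = 0.7288 + 0.6766 - 0.1304 = 1.2751
Step 4: Primal residual = |0.6766 - 0.1304| = 0.5463


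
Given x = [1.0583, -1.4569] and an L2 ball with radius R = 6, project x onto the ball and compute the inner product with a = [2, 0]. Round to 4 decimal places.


Step 1: Compute ||x|| (intermediates to 6 decimals).
||x|| = sqrt(1.0583^2 + (-1.4569)^2) = 1.80071
Step 2: Project.
Since ||x|| <= R, proj = x (no scaling needed).
proj(x) = [1.0583, -1.4569]
Step 3: Dot product.
a^T * proj(x) = 2*1.0583 + 0*(-1.4569) = 2.1166


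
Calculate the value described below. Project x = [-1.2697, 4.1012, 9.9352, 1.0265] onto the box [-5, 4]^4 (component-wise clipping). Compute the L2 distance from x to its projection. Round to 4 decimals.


Project each component onto [-5, 4].
clip(-1.2697) = -1.2697, clip(4.1012) = 4.0, clip(9.9352) = 4.0, clip(1.0265) = 1.0265
Projection = [-1.2697, 4.0, 4.0, 1.0265]
Squared diffs: [0.0, 0.0102, 35.2266, 0.0]
Distance = sqrt(35.2368) = 5.9361


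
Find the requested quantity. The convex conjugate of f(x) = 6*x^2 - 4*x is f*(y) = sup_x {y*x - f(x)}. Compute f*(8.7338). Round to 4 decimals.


f*(y) = sup_x {y*x - a*x^2 - b*x} = sup_x {(y-b)*x - a*x^2}
FOC: (y - b) - 2a*x = 0 => x* = (y - b)/(2a)
x* = (8.7338 + 4)/(2*6) = 1.0612
f*(8.7338) = (y-b)^2/(4a) = (8.7338 + 4)^2/(4*6)
= 162.1497/24 = 6.7562


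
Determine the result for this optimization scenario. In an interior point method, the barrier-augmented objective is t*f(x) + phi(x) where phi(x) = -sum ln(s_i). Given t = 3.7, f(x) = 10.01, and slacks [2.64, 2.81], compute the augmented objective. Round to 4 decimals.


Step 1: Compute log-barrier.
ln values: [0.9708, 1.0332]
phi = -(0.9708 + 1.0332) = -2.004
Step 2: Compute augmented objective.
t*f(x) = 3.7*10.01 = 37.037
Total = 37.037 - 2.004 = 35.033


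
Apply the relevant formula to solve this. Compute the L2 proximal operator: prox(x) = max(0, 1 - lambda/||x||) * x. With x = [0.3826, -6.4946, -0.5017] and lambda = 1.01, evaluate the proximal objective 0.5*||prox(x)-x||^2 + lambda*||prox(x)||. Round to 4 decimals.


Step 1: Compute ||x||.
||x|| = 6.5252
Step 2: Compute scaling factor.
scale = max(0, 1 - 1.01/6.5252) = 0.8452
Step 3: prox(x) = [0.3234, -5.4893, -0.424]
||prox(x)|| = 5.5152
Step 4: Proximal objective.
0.5*||prox-x||^2 = 0.5101
lambda*||prox|| = 5.5704
Total = 6.0804


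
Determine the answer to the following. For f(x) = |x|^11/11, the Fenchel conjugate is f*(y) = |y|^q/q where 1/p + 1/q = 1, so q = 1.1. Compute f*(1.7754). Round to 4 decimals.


The conjugate exponent q satisfies 1/p + 1/q = 1.
p = 11, so q = 11/(11 - 1) = 1.1
|y|^q = 1.7754^1.1 = 1.8803
f*(1.7754) = 1.8803 / 1.1 = 1.7094


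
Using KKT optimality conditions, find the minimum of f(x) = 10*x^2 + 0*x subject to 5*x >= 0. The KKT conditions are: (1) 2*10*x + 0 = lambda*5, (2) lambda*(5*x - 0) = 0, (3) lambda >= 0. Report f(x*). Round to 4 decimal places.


Step 1: Try lambda = 0 (constraint inactive).
Stationarity: 2*10*x + 0 = 0
x* = 0/(2*10) = 0.0
Check constraint: 5*0.0 = 0.0 >= 0 -- satisfied.
Step 2: Compute optimal value.
f(x*) = 10*0.0^2 + 0*0.0 = 0.0


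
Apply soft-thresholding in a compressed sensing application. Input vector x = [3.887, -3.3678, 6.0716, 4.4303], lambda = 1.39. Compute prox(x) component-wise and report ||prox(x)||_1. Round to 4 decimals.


Soft-thresholding with lambda = 1.39:
prox(3.887) = sign(3.887)*max(|3.887| - 1.39, 0) = 2.497
prox(-3.3678) = sign(-3.3678)*max(|-3.3678| - 1.39, 0) = -1.9778
prox(6.0716) = sign(6.0716)*max(|6.0716| - 1.39, 0) = 4.6816
prox(4.4303) = sign(4.4303)*max(|4.4303| - 1.39, 0) = 3.0403
prox(x) = [2.497, -1.9778, 4.6816, 3.0403]
||prox(x)||_1 = 2.497 + 1.9778 + 4.6816 + 3.0403 = 12.1967


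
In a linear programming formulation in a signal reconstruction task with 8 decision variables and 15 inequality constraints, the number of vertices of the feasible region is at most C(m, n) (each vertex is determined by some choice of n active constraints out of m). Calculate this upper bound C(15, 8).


Each vertex corresponds to some choice of n active constraints out of m, so the number of vertices is at most C(m, n) = m! / (n!(m-n)!).
m = 15, n = 8
Numerator: 15 * 14 * 13 * 12 * 11 * 10 * 9 * 8
Denominator: 8! = 40320
C(15, 8) = 6435


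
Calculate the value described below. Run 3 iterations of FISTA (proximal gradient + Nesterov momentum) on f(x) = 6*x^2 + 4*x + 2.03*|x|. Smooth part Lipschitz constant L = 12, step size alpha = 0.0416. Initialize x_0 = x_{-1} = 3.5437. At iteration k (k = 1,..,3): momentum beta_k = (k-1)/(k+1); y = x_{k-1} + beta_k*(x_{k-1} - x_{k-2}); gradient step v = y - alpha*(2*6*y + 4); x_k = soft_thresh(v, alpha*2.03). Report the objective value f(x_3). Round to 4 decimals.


FISTA on f(x) = 6*x^2 + 4*x + 2.03*|x|
L = 12, alpha = 0.0416
Iteration 1: beta = 0.0, y = 3.5437 + 0.0*(3.5437 - 3.5437) = 3.5437
  grad(y) = 46.5244, v = y - alpha*grad = 1.6083
  prox(v) = soft_thresh(1.6083, 0.0844) = 1.5238
Iteration 2: beta = 0.3333, y = 1.5238 + 0.3333*(1.5238 - 3.5437) = 0.8505
  grad(y) = 14.2066, v = y - alpha*grad = 0.2596
  prox(v) = soft_thresh(0.2596, 0.0844) = 0.1751
Iteration 3: beta = 0.5, y = 0.1751 + 0.5*(0.1751 - 1.5238) = -0.4993
  grad(y) = -1.9911, v = y - alpha*grad = -0.4164
  prox(v) = soft_thresh(-0.4164, 0.0844) = -0.332
f(x_3) = 6*(-0.332)^2 + 4*(-0.332) + 2.03*|-0.332| = 0.0073


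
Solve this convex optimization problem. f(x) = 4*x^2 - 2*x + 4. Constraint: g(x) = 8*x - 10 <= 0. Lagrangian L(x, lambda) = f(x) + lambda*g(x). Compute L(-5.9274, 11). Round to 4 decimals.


Step 1: Evaluate f(x).
f(-5.9274) = 4*(-5.9274)^2 - 2*(-5.9274) + 4 = 156.3911
Step 2: Evaluate g(x).
g(-5.9274) = 8*-5.9274 - 10 = -57.4192
Step 3: Compute Lagrangian.
L = 156.3911 + 11*-57.4192 = -475.2201


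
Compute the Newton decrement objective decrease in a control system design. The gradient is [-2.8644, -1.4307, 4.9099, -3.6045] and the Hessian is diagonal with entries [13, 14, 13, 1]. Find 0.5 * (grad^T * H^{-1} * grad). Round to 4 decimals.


Step 1: H is diagonal, so H^(-1) * g = [-0.2203, -0.1022, 0.3777, -3.6045].
Step 2: g^T H^(-1) g = sum_i g_i^2 / H_ii
  = (-2.8644)^2/13 + (-1.4307)^2/14 + (4.9099)^2/13 + (-3.6045)^2/1
  = 0.6311 + 0.1462 + 1.8544 + 12.9924 = 15.6242
Step 3: Objective decrease = 0.5 * g^T H^(-1) g = 7.8121


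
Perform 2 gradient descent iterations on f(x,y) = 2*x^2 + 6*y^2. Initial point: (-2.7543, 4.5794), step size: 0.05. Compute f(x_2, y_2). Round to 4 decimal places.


Gradient descent on f(x,y) = 2*x^2 + 6*y^2.
Starting point: (-2.7543, 4.5794), alpha = 0.05
Step 1: grad_x = 2*2*-2.7543 = -11.0172, grad_y = 2*6*4.5794 = 54.9528
  x_1 = -2.7543 - 0.05*-11.0172 = -2.2034
  y_1 = 4.5794 - 0.05*54.9528 = 1.8318
Step 2: grad_x = 2*2*-2.2034 = -8.8138, grad_y = 2*6*1.8318 = 21.9811
  x_2 = -2.2034 - 0.05*-8.8138 = -1.7628
  y_2 = 1.8318 - 0.05*21.9811 = 0.7327
f(-1.7628, 0.7327) = 2*(-1.7628)^2 + 6*0.7327^2 = 9.4357


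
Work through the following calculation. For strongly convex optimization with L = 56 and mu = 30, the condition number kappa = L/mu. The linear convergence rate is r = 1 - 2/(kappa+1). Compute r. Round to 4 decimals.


Step 1: Compute the condition number.
kappa = L/mu = 56/30 = 1.8667
Step 2: Compute the convergence rate.
r = 1 - 2/(kappa + 1) = 1 - 2*mu/(L + mu) = (L - mu)/(L + mu) = 26/86 = 0.3023


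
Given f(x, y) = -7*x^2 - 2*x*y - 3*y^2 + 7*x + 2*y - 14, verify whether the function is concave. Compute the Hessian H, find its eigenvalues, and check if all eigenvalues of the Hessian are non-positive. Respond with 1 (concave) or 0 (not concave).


The Hessian of f(x,y) = -7*x^2 - 2*x*y - 3*y^2 + 7*x + 2*y - 14 is:
H = [[-14, -2], [-2, -6]]
Trace = -14 - 6 = -20
Determinant = -14*-6 - (-2)^2 = 80
Discriminant = (-20)^2 - 4*80 = 80.0
Eigenvalues: lambda_1 = -14.4721, lambda_2 = -5.5279
The function is concave.

1


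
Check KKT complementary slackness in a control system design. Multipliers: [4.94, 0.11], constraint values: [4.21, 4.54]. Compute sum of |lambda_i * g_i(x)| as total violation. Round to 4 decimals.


KKT complementary slackness check:
lambda_1 * g_1 = 4.94 * 4.21 = 20.7974
lambda_2 * g_2 = 0.11 * 4.54 = 0.4994
Total violation = 20.7974 + 0.4994 = 21.2968


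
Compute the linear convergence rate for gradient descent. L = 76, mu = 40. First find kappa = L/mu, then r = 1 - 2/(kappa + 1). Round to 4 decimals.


Step 1: Compute the condition number.
kappa = L/mu = 76/40 = 1.9
Step 2: Compute the convergence rate.
r = 1 - 2/(kappa + 1) = 1 - 2*mu/(L + mu) = (L - mu)/(L + mu) = 36/116 = 0.3103


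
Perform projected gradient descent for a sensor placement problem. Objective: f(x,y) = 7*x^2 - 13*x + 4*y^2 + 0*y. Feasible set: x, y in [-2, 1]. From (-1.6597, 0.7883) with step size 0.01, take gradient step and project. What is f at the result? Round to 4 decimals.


Step 1: Compute gradient at (-1.6597, 0.7883).
grad_x = 2*7*-1.6597 - 13 = -36.2358
grad_y = 2*4*0.7883 + 0 = 6.3064
Step 2: Gradient step.
x_raw = -1.6597 - 0.01*-36.2358 = -1.2973
y_raw = 0.7883 - 0.01*6.3064 = 0.7252
Step 3: Project onto [-2, 1].
x_proj = clip(-1.2973) = -1.2973
y_proj = clip(0.7252) = 0.7252
Step 4: Evaluate f.
f(-1.2973, 0.7252) = 30.751


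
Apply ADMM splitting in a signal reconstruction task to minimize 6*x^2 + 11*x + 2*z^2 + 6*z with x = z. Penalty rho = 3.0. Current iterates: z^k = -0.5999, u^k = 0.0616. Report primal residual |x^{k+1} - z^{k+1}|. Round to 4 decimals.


ADMM iteration with rho = 3.0, z^k = -0.5999, u^k = 0.0616
Step 1: x-update.
Minimize 6*x^2 + 11*x + (3.0/2)*(x + 0.5999 + 0.0616)^2
FOC: (2*6 + 3.0)*x = -11 + 3.0*(-0.5999 - 0.0616)
x^{k+1} = -0.8656
Step 2: z-update.
Minimize 2*z^2 + 6*z + (3.0/2)*(-0.8656 - z + 0.0616)^2
FOC: (2*2 + 3.0)*z = -6 + 3.0*(-0.8656 + 0.0616)
z^{k+1} = -1.2017
Step 3: u-update.
u^{k+1} = 0.0616 - 0.8656 + 1.2017 = 0.3977
Step 4: Primal residual = |-0.8656 + 1.2017| = 0.3361


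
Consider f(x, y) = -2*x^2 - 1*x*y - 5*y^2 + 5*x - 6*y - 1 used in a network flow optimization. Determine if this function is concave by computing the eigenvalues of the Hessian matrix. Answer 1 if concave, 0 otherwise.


The Hessian of f(x,y) = -2*x^2 - 1*x*y - 5*y^2 + 5*x - 6*y - 1 is:
H = [[-4, -1], [-1, -10]]
Trace = -4 - 10 = -14
Determinant = -4*-10 - (-1)^2 = 39
Discriminant = (-14)^2 - 4*39 = 40.0
Eigenvalues: lambda_1 = -10.1623, lambda_2 = -3.8377
The function is concave.

1


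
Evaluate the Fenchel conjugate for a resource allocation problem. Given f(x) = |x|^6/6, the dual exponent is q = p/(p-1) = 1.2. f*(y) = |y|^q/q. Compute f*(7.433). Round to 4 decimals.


The conjugate exponent q satisfies 1/p + 1/q = 1.
p = 6, so q = 6/(6 - 1) = 1.2
|y|^q = 7.433^1.2 = 11.1019
f*(7.433) = 11.1019 / 1.2 = 9.2516


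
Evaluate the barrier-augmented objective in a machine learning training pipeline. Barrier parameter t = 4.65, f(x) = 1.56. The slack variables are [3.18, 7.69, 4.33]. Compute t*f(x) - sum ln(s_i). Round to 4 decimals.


Step 1: Compute log-barrier.
ln values: [1.1569, 2.0399, 1.4656]
phi = -(1.1569 + 2.0399 + 1.4656) = -4.6624
Step 2: Compute augmented objective.
t*f(x) = 4.65*1.56 = 7.254
Total = 7.254 - 4.6624 = 2.5916


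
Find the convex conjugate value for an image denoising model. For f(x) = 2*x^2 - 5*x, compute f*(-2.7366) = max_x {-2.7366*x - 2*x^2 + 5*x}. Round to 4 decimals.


f*(y) = sup_x {y*x - a*x^2 - b*x} = sup_x {(y-b)*x - a*x^2}
FOC: (y - b) - 2a*x = 0 => x* = (y - b)/(2a)
x* = (-2.7366 + 5)/(2*2) = 0.5659
f*(-2.7366) = (y-b)^2/(4a) = (-2.7366 + 5)^2/(4*2)
= 5.123/8 = 0.6404


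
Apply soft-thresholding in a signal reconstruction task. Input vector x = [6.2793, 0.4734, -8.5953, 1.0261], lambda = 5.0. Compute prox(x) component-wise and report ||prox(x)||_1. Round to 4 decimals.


Soft-thresholding with lambda = 5.0:
prox(6.2793) = sign(6.2793)*max(|6.2793| - 5.0, 0) = 1.2793
prox(0.4734) = sign(0.4734)*max(|0.4734| - 5.0, 0) = 0.0
prox(-8.5953) = sign(-8.5953)*max(|-8.5953| - 5.0, 0) = -3.5953
prox(1.0261) = sign(1.0261)*max(|1.0261| - 5.0, 0) = 0.0
prox(x) = [1.2793, 0.0, -3.5953, 0.0]
||prox(x)||_1 = 1.2793 + 0.0 + 3.5953 + 0.0 = 4.8746


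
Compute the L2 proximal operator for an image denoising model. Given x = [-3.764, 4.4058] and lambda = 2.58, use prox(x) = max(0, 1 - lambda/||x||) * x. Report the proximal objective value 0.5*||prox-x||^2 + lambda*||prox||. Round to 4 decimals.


Step 1: Compute ||x||.
||x|| = 5.7947
Step 2: Compute scaling factor.
scale = max(0, 1 - 2.58/5.7947) = 0.5548
Step 3: prox(x) = [-2.0881, 2.4442]
||prox(x)|| = 3.2147
Step 4: Proximal objective.
0.5*||prox-x||^2 = 3.3282
lambda*||prox|| = 8.2939
Total = 11.6222


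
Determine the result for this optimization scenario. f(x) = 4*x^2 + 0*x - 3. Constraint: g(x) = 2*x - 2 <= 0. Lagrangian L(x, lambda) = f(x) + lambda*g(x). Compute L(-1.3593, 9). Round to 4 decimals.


Step 1: Evaluate f(x).
f(-1.3593) = 4*(-1.3593)^2 + 0*(-1.3593) - 3 = 4.3908
Step 2: Evaluate g(x).
g(-1.3593) = 2*-1.3593 - 2 = -4.7186
Step 3: Compute Lagrangian.
L = 4.3908 + 9*-4.7186 = -38.0766


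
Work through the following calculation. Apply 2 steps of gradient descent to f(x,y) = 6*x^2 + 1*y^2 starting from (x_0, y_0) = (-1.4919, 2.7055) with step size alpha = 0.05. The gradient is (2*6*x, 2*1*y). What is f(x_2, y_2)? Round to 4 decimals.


Gradient descent on f(x,y) = 6*x^2 + 1*y^2.
Starting point: (-1.4919, 2.7055), alpha = 0.05
Step 1: grad_x = 2*6*-1.4919 = -17.9028, grad_y = 2*1*2.7055 = 5.411
  x_1 = -1.4919 - 0.05*-17.9028 = -0.5968
  y_1 = 2.7055 - 0.05*5.411 = 2.435
Step 2: grad_x = 2*6*-0.5968 = -7.1611, grad_y = 2*1*2.435 = 4.8699
  x_2 = -0.5968 - 0.05*-7.1611 = -0.2387
  y_2 = 2.435 - 0.05*4.8699 = 2.1915
f(-0.2387, 2.1915) = 6*(-0.2387)^2 + 1*2.1915^2 = 5.1444


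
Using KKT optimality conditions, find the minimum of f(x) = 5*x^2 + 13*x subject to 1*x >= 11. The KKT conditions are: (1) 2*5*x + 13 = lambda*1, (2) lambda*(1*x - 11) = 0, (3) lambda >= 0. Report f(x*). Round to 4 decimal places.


Step 1: Try lambda = 0 (constraint inactive).
x_unc = -13/(2*5) = -1.3
Check: 1*-1.3 = -1.3 < 11 -- violated!
Step 2: Constraint must be active: 1*x = 11
x* = 11/1 = 11.0
lambda = (2*5*11.0 + 13)/1 = 123.0
Step 3: Compute optimal value.
f(x*) = 5*11.0^2 + 13*11.0 = 748.0


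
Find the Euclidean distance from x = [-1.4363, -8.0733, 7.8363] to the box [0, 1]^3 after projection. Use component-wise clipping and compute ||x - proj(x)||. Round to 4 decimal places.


Project each component onto [0, 1].
clip(-1.4363) = 0.0, clip(-8.0733) = 0.0, clip(7.8363) = 1.0
Projection = [0.0, 0.0, 1.0]
Squared diffs: [2.063, 65.1782, 46.735]
Distance = sqrt(113.9762) = 10.676


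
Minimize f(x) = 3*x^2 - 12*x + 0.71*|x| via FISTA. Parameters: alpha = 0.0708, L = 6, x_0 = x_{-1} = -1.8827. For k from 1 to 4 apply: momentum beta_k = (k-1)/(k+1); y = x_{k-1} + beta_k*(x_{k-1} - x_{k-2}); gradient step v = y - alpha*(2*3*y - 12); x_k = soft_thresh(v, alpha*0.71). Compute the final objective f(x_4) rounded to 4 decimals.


FISTA on f(x) = 3*x^2 - 12*x + 0.71*|x|
L = 6, alpha = 0.0708
Iteration 1: beta = 0.0, y = -1.8827 + 0.0*(-1.8827 + 1.8827) = -1.8827
  grad(y) = -23.2962, v = y - alpha*grad = -0.2333
  prox(v) = soft_thresh(-0.2333, 0.0503) = -0.1831
Iteration 2: beta = 0.3333, y = -0.1831 + 0.3333*(-0.1831 + 1.8827) = 0.3835
  grad(y) = -9.6991, v = y - alpha*grad = 1.0702
  prox(v) = soft_thresh(1.0702, 0.0503) = 1.0199
Iteration 3: beta = 0.5, y = 1.0199 + 0.5*(1.0199 + 0.1831) = 1.6214
  grad(y) = -2.2716, v = y - alpha*grad = 1.7822
  prox(v) = soft_thresh(1.7822, 0.0503) = 1.732
Iteration 4: beta = 0.6, y = 1.732 + 0.6*(1.732 - 1.0199) = 2.1592
  grad(y) = 0.9551, v = y - alpha*grad = 2.0916
  prox(v) = soft_thresh(2.0916, 0.0503) = 2.0413
f(x_4) = 3*2.0413^2 - 12*2.0413 + 0.71*|2.0413| = -10.5456


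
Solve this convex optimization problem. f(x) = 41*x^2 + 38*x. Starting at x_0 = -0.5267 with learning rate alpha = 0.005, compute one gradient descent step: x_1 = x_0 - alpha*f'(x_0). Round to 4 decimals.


We compute the gradient at x_0 and apply the update.
f'(x) = 82*x + 38
f'(-0.5267) = 82*-0.5267 + 38 = -5.1894
x_1 = -0.5267 - 0.005*-5.1894 = -0.5008


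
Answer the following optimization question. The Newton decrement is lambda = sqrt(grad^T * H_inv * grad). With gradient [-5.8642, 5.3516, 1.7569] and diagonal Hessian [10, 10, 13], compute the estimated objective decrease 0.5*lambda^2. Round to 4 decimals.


Step 1: H is diagonal, so H^(-1) * g = [-0.5864, 0.5352, 0.1351].
Step 2: g^T H^(-1) g = sum_i g_i^2 / H_ii
  = (-5.8642)^2/10 + (5.3516)^2/10 + (1.7569)^2/13
  = 3.4389 + 2.864 + 0.2374 = 6.5403
Step 3: Objective decrease = 0.5 * g^T H^(-1) g = 3.2701


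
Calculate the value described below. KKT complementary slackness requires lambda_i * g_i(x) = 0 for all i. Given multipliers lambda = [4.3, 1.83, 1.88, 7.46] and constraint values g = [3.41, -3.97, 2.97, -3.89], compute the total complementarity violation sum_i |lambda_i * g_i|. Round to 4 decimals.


KKT complementary slackness check:
lambda_1 * g_1 = 4.3 * 3.41 = 14.663
lambda_2 * g_2 = 1.83 * -3.97 = -7.2651
lambda_3 * g_3 = 1.88 * 2.97 = 5.5836
lambda_4 * g_4 = 7.46 * -3.89 = -29.0194
Total violation = 14.663 + 7.2651 + 5.5836 + 29.0194 = 56.5311


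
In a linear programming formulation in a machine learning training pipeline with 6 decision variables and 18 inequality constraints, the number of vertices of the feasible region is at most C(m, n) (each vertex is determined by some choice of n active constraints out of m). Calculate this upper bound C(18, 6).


Each vertex corresponds to some choice of n active constraints out of m, so the number of vertices is at most C(m, n) = m! / (n!(m-n)!).
m = 18, n = 6
Numerator: 18 * 17 * 16 * 15 * 14 * 13
Denominator: 6! = 720
C(18, 6) = 18564


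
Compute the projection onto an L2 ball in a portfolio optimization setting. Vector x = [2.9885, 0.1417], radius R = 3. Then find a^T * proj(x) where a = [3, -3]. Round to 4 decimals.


Step 1: Compute ||x|| (intermediates to 6 decimals).
||x|| = sqrt(2.9885^2 + 0.1417^2) = 2.991857
Step 2: Project.
Since ||x|| <= R, proj = x (no scaling needed).
proj(x) = [2.9885, 0.1417]
Step 3: Dot product.
a^T * proj(x) = 3*2.9885 - 3*0.1417 = 8.5404


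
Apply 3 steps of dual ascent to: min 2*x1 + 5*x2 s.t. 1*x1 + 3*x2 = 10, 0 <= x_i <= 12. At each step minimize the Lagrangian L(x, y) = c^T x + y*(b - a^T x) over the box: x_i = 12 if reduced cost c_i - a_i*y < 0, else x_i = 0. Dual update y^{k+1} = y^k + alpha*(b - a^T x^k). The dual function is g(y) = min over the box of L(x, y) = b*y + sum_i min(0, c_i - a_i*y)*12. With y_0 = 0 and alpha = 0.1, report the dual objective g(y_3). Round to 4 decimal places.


Dual ascent for LP: min 2*x1 + 5*x2, 1*x1 + 3*x2 = 10, 0 <= x_i <= 12
Step 1: y^k = 0.0, reduced costs: (2.0, 5.0)
  x^k = (0.0, 0.0), subgradient = b - a^T x = 10.0
  y^{k+1} = 0.0 + 0.1*10.0 = 1.0
Step 2: y^k = 1.0, reduced costs: (1.0, 2.0)
  x^k = (0.0, 0.0), subgradient = b - a^T x = 10.0
  y^{k+1} = 1.0 + 0.1*10.0 = 2.0
Step 3: y^k = 2.0, reduced costs: (0.0, -1.0)
  x^k = (0.0, 12.0), subgradient = b - a^T x = -26.0
  y^{k+1} = 2.0 + 0.1*-26.0 = -0.6
Dual objective at y_3 = -0.6: reduced costs (2.6, 6.8), box minimizer x = (0.0, 0.0)
g(y_3) = b*y + (c1 - a1*y)*x1 + (c2 - a2*y)*x2 = 10*(-0.6) + 2.6*0.0 + 6.8*0.0 = -6.0 + 0.0 + 0.0 = -6.0


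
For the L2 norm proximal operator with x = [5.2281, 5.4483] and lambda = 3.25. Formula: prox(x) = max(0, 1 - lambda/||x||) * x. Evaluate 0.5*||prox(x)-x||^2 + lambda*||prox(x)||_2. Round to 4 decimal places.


Step 1: Compute ||x||.
||x|| = 7.551
Step 2: Compute scaling factor.
scale = max(0, 1 - 3.25/7.551) = 0.5696
Step 3: prox(x) = [2.9779, 3.1033]
||prox(x)|| = 4.301
Step 4: Proximal objective.
0.5*||prox-x||^2 = 5.2813
lambda*||prox|| = 13.9783
Total = 19.2594


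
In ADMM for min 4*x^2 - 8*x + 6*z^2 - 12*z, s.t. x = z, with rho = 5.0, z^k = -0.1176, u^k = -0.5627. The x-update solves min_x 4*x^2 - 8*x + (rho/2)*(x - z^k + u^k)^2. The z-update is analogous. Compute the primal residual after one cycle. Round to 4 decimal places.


ADMM iteration with rho = 5.0, z^k = -0.1176, u^k = -0.5627
Step 1: x-update.
Minimize 4*x^2 - 8*x + (5.0/2)*(x + 0.1176 - 0.5627)^2
FOC: (2*4 + 5.0)*x = 8 + 5.0*(-0.1176 + 0.5627)
x^{k+1} = 0.7866
Step 2: z-update.
Minimize 6*z^2 - 12*z + (5.0/2)*(0.7866 - z - 0.5627)^2
FOC: (2*6 + 5.0)*z = 12 + 5.0*(0.7866 - 0.5627)
z^{k+1} = 0.7717
Step 3: u-update.
u^{k+1} = -0.5627 + 0.7866 - 0.7717 = -0.5479
Step 4: Primal residual = |0.7866 - 0.7717| = 0.0148


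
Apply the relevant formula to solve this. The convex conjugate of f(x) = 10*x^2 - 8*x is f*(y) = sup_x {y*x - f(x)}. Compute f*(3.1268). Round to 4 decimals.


f*(y) = sup_x {y*x - a*x^2 - b*x} = sup_x {(y-b)*x - a*x^2}
FOC: (y - b) - 2a*x = 0 => x* = (y - b)/(2a)
x* = (3.1268 + 8)/(2*10) = 0.5563
f*(3.1268) = (y-b)^2/(4a) = (3.1268 + 8)^2/(4*10)
= 123.8057/40 = 3.0951


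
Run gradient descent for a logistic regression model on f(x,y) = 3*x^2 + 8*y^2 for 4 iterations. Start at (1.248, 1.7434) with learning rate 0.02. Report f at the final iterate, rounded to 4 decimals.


Gradient descent on f(x,y) = 3*x^2 + 8*y^2.
Starting point: (1.248, 1.7434), alpha = 0.02
Step 1: grad_x = 2*3*1.248 = 7.488, grad_y = 2*8*1.7434 = 27.8944
  x_1 = 1.248 - 0.02*7.488 = 1.0982
  y_1 = 1.7434 - 0.02*27.8944 = 1.1855
Step 2: grad_x = 2*3*1.0982 = 6.5894, grad_y = 2*8*1.1855 = 18.9682
  x_2 = 1.0982 - 0.02*6.5894 = 0.9665
  y_2 = 1.1855 - 0.02*18.9682 = 0.8061
Step 3: grad_x = 2*3*0.9665 = 5.7987, grad_y = 2*8*0.8061 = 12.8984
  x_3 = 0.9665 - 0.02*5.7987 = 0.8505
  y_3 = 0.8061 - 0.02*12.8984 = 0.5482
Step 4: grad_x = 2*3*0.8505 = 5.1029, grad_y = 2*8*0.5482 = 8.7709
  x_4 = 0.8505 - 0.02*5.1029 = 0.7484
  y_4 = 0.5482 - 0.02*8.7709 = 0.3728
f(0.7484, 0.3728) = 3*0.7484^2 + 8*0.3728^2 = 2.792


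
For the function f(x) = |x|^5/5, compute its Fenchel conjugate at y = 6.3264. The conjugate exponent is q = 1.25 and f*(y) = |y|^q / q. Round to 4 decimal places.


The conjugate exponent q satisfies 1/p + 1/q = 1.
p = 5, so q = 5/(5 - 1) = 1.25
|y|^q = 6.3264^1.25 = 10.0333
f*(6.3264) = 10.0333 / 1.25 = 8.0267


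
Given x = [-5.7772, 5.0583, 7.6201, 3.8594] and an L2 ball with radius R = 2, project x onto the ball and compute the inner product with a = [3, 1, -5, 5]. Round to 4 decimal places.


Step 1: Compute ||x|| (intermediates to 6 decimals).
||x|| = sqrt((-5.7772)^2 + 5.0583^2 + 7.6201^2 + 3.8594^2) = 11.485788
Step 2: Project.
Since ||x|| > R, scale = R/||x|| = 2/11.485788 = 0.174128, proj(x) = scale * x
proj(x) = [-1.005972, 0.880792, 1.326873, 0.67203]
Step 3: Dot product.
a^T * proj(x) = 3*(-1.005972) + 1*0.880792 - 5*1.326873 + 5*0.67203 = -5.4113


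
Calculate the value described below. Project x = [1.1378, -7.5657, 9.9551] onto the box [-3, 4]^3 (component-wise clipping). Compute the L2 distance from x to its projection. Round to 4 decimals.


Project each component onto [-3, 4].
clip(1.1378) = 1.1378, clip(-7.5657) = -3.0, clip(9.9551) = 4.0
Projection = [1.1378, -3.0, 4.0]
Squared diffs: [0.0, 20.8456, 35.4632]
Distance = sqrt(56.3088) = 7.5039


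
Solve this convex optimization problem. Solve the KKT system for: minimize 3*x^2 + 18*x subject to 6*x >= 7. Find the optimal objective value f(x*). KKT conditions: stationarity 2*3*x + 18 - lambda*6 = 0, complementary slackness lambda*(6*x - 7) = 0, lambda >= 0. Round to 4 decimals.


Step 1: Try lambda = 0 (constraint inactive).
x_unc = -18/(2*3) = -3.0
Check: 6*-3.0 = -18.0 < 7 -- violated!
Step 2: Constraint must be active: 6*x = 7
x* = 7/6 = 1.1667 (rounded; the exact value 7/6 is used below)
lambda = (2*3*(7/6) + 18)/6 = 4.1667
Step 3: Compute optimal value.
f(x*) = 3*(7/6)^2 + 18*(7/6) = 25.0833


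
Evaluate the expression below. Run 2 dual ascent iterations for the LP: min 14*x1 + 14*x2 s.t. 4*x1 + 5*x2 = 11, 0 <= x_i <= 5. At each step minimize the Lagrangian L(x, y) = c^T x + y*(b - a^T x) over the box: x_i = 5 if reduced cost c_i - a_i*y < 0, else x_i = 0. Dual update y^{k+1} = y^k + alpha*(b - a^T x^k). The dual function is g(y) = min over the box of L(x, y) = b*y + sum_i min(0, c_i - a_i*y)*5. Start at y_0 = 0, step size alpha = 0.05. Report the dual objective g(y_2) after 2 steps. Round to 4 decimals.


Dual ascent for LP: min 14*x1 + 14*x2, 4*x1 + 5*x2 = 11, 0 <= x_i <= 5
Step 1: y^k = 0.0, reduced costs: (14.0, 14.0)
  x^k = (0.0, 0.0), subgradient = b - a^T x = 11.0
  y^{k+1} = 0.0 + 0.05*11.0 = 0.55
Step 2: y^k = 0.55, reduced costs: (11.8, 11.25)
  x^k = (0.0, 0.0), subgradient = b - a^T x = 11.0
  y^{k+1} = 0.55 + 0.05*11.0 = 1.1
Dual objective at y_2 = 1.1: reduced costs (9.6, 8.5), box minimizer x = (0.0, 0.0)
g(y_2) = b*y + (c1 - a1*y)*x1 + (c2 - a2*y)*x2 = 11*1.1 + 9.6*0.0 + 8.5*0.0 = 12.1 + 0.0 + 0.0 = 12.1


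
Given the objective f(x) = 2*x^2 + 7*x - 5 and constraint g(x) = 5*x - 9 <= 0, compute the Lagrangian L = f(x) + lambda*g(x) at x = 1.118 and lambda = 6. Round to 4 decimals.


Step 1: Evaluate f(x).
f(1.118) = 2*1.118^2 + 7*1.118 - 5 = 5.3258
Step 2: Evaluate g(x).
g(1.118) = 5*1.118 - 9 = -3.41
Step 3: Compute Lagrangian.
L = 5.3258 + 6*-3.41 = -15.1342


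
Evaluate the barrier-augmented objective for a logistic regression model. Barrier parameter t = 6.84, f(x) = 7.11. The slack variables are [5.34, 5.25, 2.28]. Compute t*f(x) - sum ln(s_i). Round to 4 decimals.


Step 1: Compute log-barrier.
ln values: [1.6752, 1.6582, 0.8242]
phi = -(1.6752 + 1.6582 + 0.8242) = -4.1576
Step 2: Compute augmented objective.
t*f(x) = 6.84*7.11 = 48.6324
Total = 48.6324 - 4.1576 = 44.4748


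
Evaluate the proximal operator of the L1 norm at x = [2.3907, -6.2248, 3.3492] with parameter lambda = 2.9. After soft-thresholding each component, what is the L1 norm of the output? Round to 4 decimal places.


Soft-thresholding with lambda = 2.9:
prox(2.3907) = sign(2.3907)*max(|2.3907| - 2.9, 0) = 0.0
prox(-6.2248) = sign(-6.2248)*max(|-6.2248| - 2.9, 0) = -3.3248
prox(3.3492) = sign(3.3492)*max(|3.3492| - 2.9, 0) = 0.4492
prox(x) = [0.0, -3.3248, 0.4492]
||prox(x)||_1 = 0.0 + 3.3248 + 0.4492 = 3.774


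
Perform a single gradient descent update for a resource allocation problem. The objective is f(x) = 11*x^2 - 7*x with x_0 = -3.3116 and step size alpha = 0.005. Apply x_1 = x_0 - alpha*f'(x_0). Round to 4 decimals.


We compute the gradient at x_0 and apply the update.
f'(x) = 22*x - 7
f'(-3.3116) = 22*-3.3116 - 7 = -79.8552
x_1 = -3.3116 - 0.005*-79.8552 = -2.9123


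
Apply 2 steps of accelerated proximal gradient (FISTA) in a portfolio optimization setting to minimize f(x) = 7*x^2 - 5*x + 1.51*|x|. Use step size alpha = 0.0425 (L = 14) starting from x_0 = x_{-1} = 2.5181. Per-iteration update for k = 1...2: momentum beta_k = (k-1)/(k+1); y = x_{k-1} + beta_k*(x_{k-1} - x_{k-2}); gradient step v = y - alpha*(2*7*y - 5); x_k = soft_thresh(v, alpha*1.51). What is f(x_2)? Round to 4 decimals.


FISTA on f(x) = 7*x^2 - 5*x + 1.51*|x|
L = 14, alpha = 0.0425
Iteration 1: beta = 0.0, y = 2.5181 + 0.0*(2.5181 - 2.5181) = 2.5181
  grad(y) = 30.2534, v = y - alpha*grad = 1.2323
  prox(v) = soft_thresh(1.2323, 0.0642) = 1.1682
Iteration 2: beta = 0.3333, y = 1.1682 + 0.3333*(1.1682 - 2.5181) = 0.7182
  grad(y) = 5.0544, v = y - alpha*grad = 0.5034
  prox(v) = soft_thresh(0.5034, 0.0642) = 0.4392
f(x_2) = 7*0.4392^2 - 5*0.4392 + 1.51*|0.4392| = -0.1826


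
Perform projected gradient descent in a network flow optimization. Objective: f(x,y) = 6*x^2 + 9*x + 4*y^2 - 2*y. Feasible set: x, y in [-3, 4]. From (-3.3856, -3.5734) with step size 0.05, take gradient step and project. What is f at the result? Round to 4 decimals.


Step 1: Compute gradient at (-3.3856, -3.5734).
grad_x = 2*6*-3.3856 + 9 = -31.6272
grad_y = 2*4*-3.5734 - 2 = -30.5872
Step 2: Gradient step.
x_raw = -3.3856 - 0.05*-31.6272 = -1.8042
y_raw = -3.5734 - 0.05*-30.5872 = -2.044
Step 3: Project onto [-3, 4].
x_proj = clip(-1.8042) = -1.8042
y_proj = clip(-2.044) = -2.044
Step 4: Evaluate f.
f(-1.8042, -2.044) = 24.094


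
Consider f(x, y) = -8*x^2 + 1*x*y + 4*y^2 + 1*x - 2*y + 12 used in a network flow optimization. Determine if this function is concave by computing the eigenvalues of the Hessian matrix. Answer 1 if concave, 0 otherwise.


The Hessian of f(x,y) = -8*x^2 + 1*x*y + 4*y^2 + 1*x - 2*y + 12 is:
H = [[-16, 1], [1, 8]]
Trace = -16 + 8 = -8
Determinant = -16*8 - (1)^2 = -129
Discriminant = (-8)^2 - 4*-129 = 580.0
Eigenvalues: lambda_1 = -16.0416, lambda_2 = 8.0416
The function is not concave.

0


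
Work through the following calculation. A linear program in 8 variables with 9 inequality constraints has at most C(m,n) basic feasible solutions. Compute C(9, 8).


Each vertex corresponds to some choice of n active constraints out of m, so the number of vertices is at most C(m, n) = m! / (n!(m-n)!).
m = 9, n = 8
Numerator: 9 * 8 * 7 * 6 * 5 * 4 * 3 * 2
Denominator: 8! = 40320
C(9, 8) = 9


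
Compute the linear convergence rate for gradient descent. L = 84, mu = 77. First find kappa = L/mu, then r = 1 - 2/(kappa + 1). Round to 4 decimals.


Step 1: Compute the condition number.
kappa = L/mu = 84/77 = 1.0909
Step 2: Compute the convergence rate.
r = 1 - 2/(kappa + 1) = 1 - 2*mu/(L + mu) = (L - mu)/(L + mu) = 7/161 = 0.0435


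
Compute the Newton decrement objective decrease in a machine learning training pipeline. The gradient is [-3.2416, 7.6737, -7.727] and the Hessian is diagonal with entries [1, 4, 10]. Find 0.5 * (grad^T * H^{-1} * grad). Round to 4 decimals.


Step 1: H is diagonal, so H^(-1) * g = [-3.2416, 1.9184, -0.7727].
Step 2: g^T H^(-1) g = sum_i g_i^2 / H_ii
  = (-3.2416)^2/1 + (7.6737)^2/4 + (-7.727)^2/10
  = 10.508 + 14.7214 + 5.9707 = 31.2
Step 3: Objective decrease = 0.5 * g^T H^(-1) g = 15.6


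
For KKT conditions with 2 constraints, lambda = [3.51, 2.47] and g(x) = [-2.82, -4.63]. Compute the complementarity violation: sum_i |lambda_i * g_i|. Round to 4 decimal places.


KKT complementary slackness check:
lambda_1 * g_1 = 3.51 * -2.82 = -9.8982
lambda_2 * g_2 = 2.47 * -4.63 = -11.4361
Total violation = 9.8982 + 11.4361 = 21.3343


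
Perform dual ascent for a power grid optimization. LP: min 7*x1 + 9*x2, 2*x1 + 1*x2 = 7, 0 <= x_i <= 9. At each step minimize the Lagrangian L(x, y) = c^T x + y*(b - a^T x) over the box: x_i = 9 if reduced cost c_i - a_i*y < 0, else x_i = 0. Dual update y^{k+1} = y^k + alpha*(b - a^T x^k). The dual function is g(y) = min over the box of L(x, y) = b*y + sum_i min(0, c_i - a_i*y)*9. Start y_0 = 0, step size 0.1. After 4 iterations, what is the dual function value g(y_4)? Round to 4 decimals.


Dual ascent for LP: min 7*x1 + 9*x2, 2*x1 + 1*x2 = 7, 0 <= x_i <= 9
Step 1: y^k = 0.0, reduced costs: (7.0, 9.0)
  x^k = (0.0, 0.0), subgradient = b - a^T x = 7.0
  y^{k+1} = 0.0 + 0.1*7.0 = 0.7
Step 2: y^k = 0.7, reduced costs: (5.6, 8.3)
  x^k = (0.0, 0.0), subgradient = b - a^T x = 7.0
  y^{k+1} = 0.7 + 0.1*7.0 = 1.4
Step 3: y^k = 1.4, reduced costs: (4.2, 7.6)
  x^k = (0.0, 0.0), subgradient = b - a^T x = 7.0
  y^{k+1} = 1.4 + 0.1*7.0 = 2.1
Step 4: y^k = 2.1, reduced costs: (2.8, 6.9)
  x^k = (0.0, 0.0), subgradient = b - a^T x = 7.0
  y^{k+1} = 2.1 + 0.1*7.0 = 2.8
Dual objective at y_4 = 2.8: reduced costs (1.4, 6.2), box minimizer x = (0.0, 0.0)
g(y_4) = b*y + (c1 - a1*y)*x1 + (c2 - a2*y)*x2 = 7*2.8 + 1.4*0.0 + 6.2*0.0 = 19.6 + 0.0 + 0.0 = 19.6


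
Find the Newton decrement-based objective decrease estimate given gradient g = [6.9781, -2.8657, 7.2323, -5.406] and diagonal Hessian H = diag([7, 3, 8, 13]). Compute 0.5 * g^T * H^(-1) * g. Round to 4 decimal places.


Step 1: H is diagonal, so H^(-1) * g = [0.9969, -0.9552, 0.904, -0.4158].
Step 2: g^T H^(-1) g = sum_i g_i^2 / H_ii
  = (6.9781)^2/7 + (-2.8657)^2/3 + (7.2323)^2/8 + (-5.406)^2/13
  = 6.9563 + 2.7374 + 6.5383 + 2.2481 = 18.48
Step 3: Objective decrease = 0.5 * g^T H^(-1) g = 9.24


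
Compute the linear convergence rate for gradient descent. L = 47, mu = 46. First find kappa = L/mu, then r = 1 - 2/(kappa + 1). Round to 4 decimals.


Step 1: Compute the condition number.
kappa = L/mu = 47/46 = 1.0217
Step 2: Compute the convergence rate.
r = 1 - 2/(kappa + 1) = 1 - 2*mu/(L + mu) = (L - mu)/(L + mu) = 1/93 = 0.0108


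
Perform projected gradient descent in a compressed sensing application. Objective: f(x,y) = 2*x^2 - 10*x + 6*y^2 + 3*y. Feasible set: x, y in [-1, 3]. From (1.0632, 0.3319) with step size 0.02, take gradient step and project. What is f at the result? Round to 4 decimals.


Step 1: Compute gradient at (1.0632, 0.3319).
grad_x = 2*2*1.0632 - 10 = -5.7472
grad_y = 2*6*0.3319 + 3 = 6.9828
Step 2: Gradient step.
x_raw = 1.0632 - 0.02*-5.7472 = 1.1781
y_raw = 0.3319 - 0.02*6.9828 = 0.1922
Step 3: Project onto [-1, 3].
x_proj = clip(1.1781) = 1.1781
y_proj = clip(0.1922) = 0.1922
Step 4: Evaluate f.
f(1.1781, 0.1922) = -8.2069


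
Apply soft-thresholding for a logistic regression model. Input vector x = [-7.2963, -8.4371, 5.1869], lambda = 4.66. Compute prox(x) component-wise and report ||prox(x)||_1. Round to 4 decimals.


Soft-thresholding with lambda = 4.66:
prox(-7.2963) = sign(-7.2963)*max(|-7.2963| - 4.66, 0) = -2.6363
prox(-8.4371) = sign(-8.4371)*max(|-8.4371| - 4.66, 0) = -3.7771
prox(5.1869) = sign(5.1869)*max(|5.1869| - 4.66, 0) = 0.5269
prox(x) = [-2.6363, -3.7771, 0.5269]
||prox(x)||_1 = 2.6363 + 3.7771 + 0.5269 = 6.9403


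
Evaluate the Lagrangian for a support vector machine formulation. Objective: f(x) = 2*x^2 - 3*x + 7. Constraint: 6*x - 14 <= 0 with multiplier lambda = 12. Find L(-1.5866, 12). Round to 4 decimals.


Step 1: Evaluate f(x).
f(-1.5866) = 2*(-1.5866)^2 - 3*(-1.5866) + 7 = 16.7944
Step 2: Evaluate g(x).
g(-1.5866) = 6*-1.5866 - 14 = -23.5196
Step 3: Compute Lagrangian.
L = 16.7944 + 12*-23.5196 = -265.4408


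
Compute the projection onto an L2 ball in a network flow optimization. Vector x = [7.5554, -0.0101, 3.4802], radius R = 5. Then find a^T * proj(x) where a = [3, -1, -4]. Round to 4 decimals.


Step 1: Compute ||x|| (intermediates to 6 decimals).
||x|| = sqrt(7.5554^2 + (-0.0101)^2 + 3.4802^2) = 8.318411
Step 2: Project.
Since ||x|| > R, scale = R/||x|| = 5/8.318411 = 0.601076, proj(x) = scale * x
proj(x) = [4.54137, -0.006071, 2.091865]
Step 3: Dot product.
a^T * proj(x) = 3*4.54137 - 1*(-0.006071) - 4*2.091865 = 5.2627


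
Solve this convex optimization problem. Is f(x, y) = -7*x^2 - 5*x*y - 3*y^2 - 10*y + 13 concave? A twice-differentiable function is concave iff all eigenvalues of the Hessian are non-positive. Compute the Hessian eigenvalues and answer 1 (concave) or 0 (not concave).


The Hessian of f(x,y) = -7*x^2 - 5*x*y - 3*y^2 - 10*y + 13 is:
H = [[-14, -5], [-5, -6]]
Trace = -14 - 6 = -20
Determinant = -14*-6 - (-5)^2 = 59
Discriminant = (-20)^2 - 4*59 = 164.0
Eigenvalues: lambda_1 = -16.4031, lambda_2 = -3.5969
The function is concave.

1


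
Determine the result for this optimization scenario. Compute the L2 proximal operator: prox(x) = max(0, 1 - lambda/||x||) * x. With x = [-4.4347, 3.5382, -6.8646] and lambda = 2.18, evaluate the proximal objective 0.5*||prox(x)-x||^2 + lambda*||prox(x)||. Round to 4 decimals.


Step 1: Compute ||x||.
||x|| = 8.9055
Step 2: Compute scaling factor.
scale = max(0, 1 - 2.18/8.9055) = 0.7552
Step 3: prox(x) = [-3.3491, 2.6721, -5.1842]
||prox(x)|| = 6.7255
Step 4: Proximal objective.
0.5*||prox-x||^2 = 2.3762
lambda*||prox|| = 14.6616
Total = 17.0378
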